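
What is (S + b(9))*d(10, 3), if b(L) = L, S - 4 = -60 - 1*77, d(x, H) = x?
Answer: -1240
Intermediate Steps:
S = -133 (S = 4 + (-60 - 1*77) = 4 + (-60 - 77) = 4 - 137 = -133)
(S + b(9))*d(10, 3) = (-133 + 9)*10 = -124*10 = -1240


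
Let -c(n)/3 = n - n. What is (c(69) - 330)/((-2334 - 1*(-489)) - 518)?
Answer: 330/2363 ≈ 0.13965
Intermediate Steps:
c(n) = 0 (c(n) = -3*(n - n) = -3*0 = 0)
(c(69) - 330)/((-2334 - 1*(-489)) - 518) = (0 - 330)/((-2334 - 1*(-489)) - 518) = -330/((-2334 + 489) - 518) = -330/(-1845 - 518) = -330/(-2363) = -330*(-1/2363) = 330/2363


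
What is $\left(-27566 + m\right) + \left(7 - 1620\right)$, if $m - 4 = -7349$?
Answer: $-36524$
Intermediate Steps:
$m = -7345$ ($m = 4 - 7349 = -7345$)
$\left(-27566 + m\right) + \left(7 - 1620\right) = \left(-27566 - 7345\right) + \left(7 - 1620\right) = -34911 + \left(7 - 1620\right) = -34911 - 1613 = -36524$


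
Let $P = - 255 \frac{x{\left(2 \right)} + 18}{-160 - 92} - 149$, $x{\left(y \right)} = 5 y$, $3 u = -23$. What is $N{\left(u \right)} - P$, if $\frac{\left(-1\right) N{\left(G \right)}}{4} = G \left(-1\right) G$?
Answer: $\frac{3202}{9} \approx 355.78$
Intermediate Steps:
$u = - \frac{23}{3}$ ($u = \frac{1}{3} \left(-23\right) = - \frac{23}{3} \approx -7.6667$)
$N{\left(G \right)} = 4 G^{2}$ ($N{\left(G \right)} = - 4 G \left(-1\right) G = - 4 - G G = - 4 \left(- G^{2}\right) = 4 G^{2}$)
$P = - \frac{362}{3}$ ($P = - 255 \frac{5 \cdot 2 + 18}{-160 - 92} - 149 = - 255 \frac{10 + 18}{-252} - 149 = - 255 \cdot 28 \left(- \frac{1}{252}\right) - 149 = \left(-255\right) \left(- \frac{1}{9}\right) - 149 = \frac{85}{3} - 149 = - \frac{362}{3} \approx -120.67$)
$N{\left(u \right)} - P = 4 \left(- \frac{23}{3}\right)^{2} - - \frac{362}{3} = 4 \cdot \frac{529}{9} + \frac{362}{3} = \frac{2116}{9} + \frac{362}{3} = \frac{3202}{9}$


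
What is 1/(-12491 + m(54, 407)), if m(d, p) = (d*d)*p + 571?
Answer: 1/1174892 ≈ 8.5114e-7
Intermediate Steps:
m(d, p) = 571 + p*d**2 (m(d, p) = d**2*p + 571 = p*d**2 + 571 = 571 + p*d**2)
1/(-12491 + m(54, 407)) = 1/(-12491 + (571 + 407*54**2)) = 1/(-12491 + (571 + 407*2916)) = 1/(-12491 + (571 + 1186812)) = 1/(-12491 + 1187383) = 1/1174892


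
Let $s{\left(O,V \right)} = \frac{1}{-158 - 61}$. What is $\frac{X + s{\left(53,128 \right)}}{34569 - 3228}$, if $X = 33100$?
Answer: $\frac{7248899}{6863679} \approx 1.0561$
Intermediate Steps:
$s{\left(O,V \right)} = - \frac{1}{219}$ ($s{\left(O,V \right)} = \frac{1}{-219} = - \frac{1}{219}$)
$\frac{X + s{\left(53,128 \right)}}{34569 - 3228} = \frac{33100 - \frac{1}{219}}{34569 - 3228} = \frac{7248899}{219 \cdot 31341} = \frac{7248899}{219} \cdot \frac{1}{31341} = \frac{7248899}{6863679}$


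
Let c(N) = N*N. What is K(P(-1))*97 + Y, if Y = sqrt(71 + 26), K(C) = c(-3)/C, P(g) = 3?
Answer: 291 + sqrt(97) ≈ 300.85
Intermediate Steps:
c(N) = N**2
K(C) = 9/C (K(C) = (-3)**2/C = 9/C)
Y = sqrt(97) ≈ 9.8489
K(P(-1))*97 + Y = (9/3)*97 + sqrt(97) = (9*(1/3))*97 + sqrt(97) = 3*97 + sqrt(97) = 291 + sqrt(97)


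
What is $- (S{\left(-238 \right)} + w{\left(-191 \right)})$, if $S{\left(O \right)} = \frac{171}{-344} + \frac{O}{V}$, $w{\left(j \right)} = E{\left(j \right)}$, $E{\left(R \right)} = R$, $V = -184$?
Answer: $\frac{1504891}{7912} \approx 190.2$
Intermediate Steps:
$w{\left(j \right)} = j$
$S{\left(O \right)} = - \frac{171}{344} - \frac{O}{184}$ ($S{\left(O \right)} = \frac{171}{-344} + \frac{O}{-184} = 171 \left(- \frac{1}{344}\right) + O \left(- \frac{1}{184}\right) = - \frac{171}{344} - \frac{O}{184}$)
$- (S{\left(-238 \right)} + w{\left(-191 \right)}) = - (\left(- \frac{171}{344} - - \frac{119}{92}\right) - 191) = - (\left(- \frac{171}{344} + \frac{119}{92}\right) - 191) = - (\frac{6301}{7912} - 191) = \left(-1\right) \left(- \frac{1504891}{7912}\right) = \frac{1504891}{7912}$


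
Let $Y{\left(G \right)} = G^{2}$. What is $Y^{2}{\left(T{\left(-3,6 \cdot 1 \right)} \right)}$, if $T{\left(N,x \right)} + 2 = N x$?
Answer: $160000$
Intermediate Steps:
$T{\left(N,x \right)} = -2 + N x$
$Y^{2}{\left(T{\left(-3,6 \cdot 1 \right)} \right)} = \left(\left(-2 - 3 \cdot 6 \cdot 1\right)^{2}\right)^{2} = \left(\left(-2 - 18\right)^{2}\right)^{2} = \left(\left(-20\right)^{2}\right)^{2} = 400^{2} = 160000$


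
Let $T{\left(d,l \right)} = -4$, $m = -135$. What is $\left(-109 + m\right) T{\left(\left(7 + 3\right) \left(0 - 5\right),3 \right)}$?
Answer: $976$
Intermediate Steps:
$\left(-109 + m\right) T{\left(\left(7 + 3\right) \left(0 - 5\right),3 \right)} = \left(-109 - 135\right) \left(-4\right) = \left(-244\right) \left(-4\right) = 976$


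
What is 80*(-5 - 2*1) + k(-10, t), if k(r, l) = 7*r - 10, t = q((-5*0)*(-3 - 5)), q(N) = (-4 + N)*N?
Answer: -640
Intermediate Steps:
q(N) = N*(-4 + N)
t = 0 (t = ((-5*0)*(-3 - 5))*(-4 + (-5*0)*(-3 - 5)) = (0*(-8))*(-4 + 0*(-8)) = 0*(-4 + 0) = 0*(-4) = 0)
k(r, l) = -10 + 7*r
80*(-5 - 2*1) + k(-10, t) = 80*(-5 - 2*1) + (-10 + 7*(-10)) = 80*(-5 - 2) + (-10 - 70) = 80*(-7) - 80 = -560 - 80 = -640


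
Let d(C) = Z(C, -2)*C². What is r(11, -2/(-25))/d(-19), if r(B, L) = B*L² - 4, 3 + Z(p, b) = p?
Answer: 1228/2481875 ≈ 0.00049479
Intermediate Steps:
Z(p, b) = -3 + p
d(C) = C²*(-3 + C) (d(C) = (-3 + C)*C² = C²*(-3 + C))
r(B, L) = -4 + B*L²
r(11, -2/(-25))/d(-19) = (-4 + 11*(-2/(-25))²)/(((-19)²*(-3 - 19))) = (-4 + 11*(-2*(-1/25))²)/((361*(-22))) = (-4 + 11*(2/25)²)/(-7942) = (-4 + 11*(4/625))*(-1/7942) = (-4 + 44/625)*(-1/7942) = -2456/625*(-1/7942) = 1228/2481875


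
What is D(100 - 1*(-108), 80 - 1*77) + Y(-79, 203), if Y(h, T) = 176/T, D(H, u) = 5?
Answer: 1191/203 ≈ 5.8670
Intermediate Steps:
D(100 - 1*(-108), 80 - 1*77) + Y(-79, 203) = 5 + 176/203 = 1191/203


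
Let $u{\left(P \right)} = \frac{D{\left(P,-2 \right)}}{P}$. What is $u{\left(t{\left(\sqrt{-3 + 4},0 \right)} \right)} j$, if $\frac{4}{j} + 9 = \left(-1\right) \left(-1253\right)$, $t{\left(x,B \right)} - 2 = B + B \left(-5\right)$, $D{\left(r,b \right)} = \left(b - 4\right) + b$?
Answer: $- \frac{4}{311} \approx -0.012862$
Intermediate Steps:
$D{\left(r,b \right)} = -4 + 2 b$ ($D{\left(r,b \right)} = \left(-4 + b\right) + b = -4 + 2 b$)
$t{\left(x,B \right)} = 2 - 4 B$ ($t{\left(x,B \right)} = 2 + \left(B + B \left(-5\right)\right) = 2 + \left(B - 5 B\right) = 2 - 4 B$)
$u{\left(P \right)} = - \frac{8}{P}$ ($u{\left(P \right)} = \frac{-4 + 2 \left(-2\right)}{P} = \frac{-4 - 4}{P} = - \frac{8}{P}$)
$j = \frac{1}{311}$ ($j = \frac{4}{-9 - -1253} = \frac{4}{-9 + 1253} = \frac{4}{1244} = 4 \cdot \frac{1}{1244} = \frac{1}{311} \approx 0.0032154$)
$u{\left(t{\left(\sqrt{-3 + 4},0 \right)} \right)} j = - \frac{8}{2 - 0} \cdot \frac{1}{311} = - \frac{8}{2 + 0} \cdot \frac{1}{311} = - \frac{8}{2} \cdot \frac{1}{311} = \left(-8\right) \frac{1}{2} \cdot \frac{1}{311} = \left(-4\right) \frac{1}{311} = - \frac{4}{311}$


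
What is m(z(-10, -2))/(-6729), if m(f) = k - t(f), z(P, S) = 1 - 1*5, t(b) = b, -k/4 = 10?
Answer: 12/2243 ≈ 0.0053500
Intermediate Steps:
k = -40 (k = -4*10 = -40)
z(P, S) = -4 (z(P, S) = 1 - 5 = -4)
m(f) = -40 - f
m(z(-10, -2))/(-6729) = (-40 - 1*(-4))/(-6729) = (-40 + 4)*(-1/6729) = -36*(-1/6729) = 12/2243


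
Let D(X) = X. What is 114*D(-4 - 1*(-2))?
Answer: -228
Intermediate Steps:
114*D(-4 - 1*(-2)) = 114*(-4 - 1*(-2)) = 114*(-4 + 2) = 114*(-2) = -228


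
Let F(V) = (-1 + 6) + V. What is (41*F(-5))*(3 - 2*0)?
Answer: 0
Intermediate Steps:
F(V) = 5 + V
(41*F(-5))*(3 - 2*0) = (41*(5 - 5))*(3 - 2*0) = (41*0)*(3 + 0) = 0*3 = 0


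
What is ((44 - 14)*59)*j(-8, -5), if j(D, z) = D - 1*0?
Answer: -14160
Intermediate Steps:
j(D, z) = D (j(D, z) = D + 0 = D)
((44 - 14)*59)*j(-8, -5) = ((44 - 14)*59)*(-8) = (30*59)*(-8) = 1770*(-8) = -14160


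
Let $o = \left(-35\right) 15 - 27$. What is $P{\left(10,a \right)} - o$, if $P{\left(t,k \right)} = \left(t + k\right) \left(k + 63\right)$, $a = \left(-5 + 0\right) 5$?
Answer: $-18$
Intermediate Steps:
$a = -25$ ($a = \left(-5\right) 5 = -25$)
$P{\left(t,k \right)} = \left(63 + k\right) \left(k + t\right)$ ($P{\left(t,k \right)} = \left(k + t\right) \left(63 + k\right) = \left(63 + k\right) \left(k + t\right)$)
$o = -552$ ($o = -525 - 27 = -552$)
$P{\left(10,a \right)} - o = \left(\left(-25\right)^{2} + 63 \left(-25\right) + 63 \cdot 10 - 250\right) - -552 = \left(625 - 1575 + 630 - 250\right) + 552 = -570 + 552 = -18$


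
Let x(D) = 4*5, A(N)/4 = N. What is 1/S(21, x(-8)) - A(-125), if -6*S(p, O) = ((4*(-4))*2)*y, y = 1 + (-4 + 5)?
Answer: 16003/32 ≈ 500.09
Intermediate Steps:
A(N) = 4*N
y = 2 (y = 1 + 1 = 2)
x(D) = 20
S(p, O) = 32/3 (S(p, O) = -(4*(-4))*2*2/6 = -(-16*2)*2/6 = -(-16)*2/3 = -1/6*(-64) = 32/3)
1/S(21, x(-8)) - A(-125) = 1/(32/3) - 4*(-125) = 3/32 - 1*(-500) = 3/32 + 500 = 16003/32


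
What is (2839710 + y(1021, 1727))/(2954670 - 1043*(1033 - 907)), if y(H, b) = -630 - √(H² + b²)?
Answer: 236590/235271 - √4024970/2823252 ≈ 1.0049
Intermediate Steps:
(2839710 + y(1021, 1727))/(2954670 - 1043*(1033 - 907)) = (2839710 + (-630 - √(1021² + 1727²)))/(2954670 - 1043*(1033 - 907)) = (2839710 + (-630 - √(1042441 + 2982529)))/(2954670 - 1043*126) = (2839710 + (-630 - √4024970))/(2954670 - 131418) = (2839080 - √4024970)/2823252 = (2839080 - √4024970)*(1/2823252) = 236590/235271 - √4024970/2823252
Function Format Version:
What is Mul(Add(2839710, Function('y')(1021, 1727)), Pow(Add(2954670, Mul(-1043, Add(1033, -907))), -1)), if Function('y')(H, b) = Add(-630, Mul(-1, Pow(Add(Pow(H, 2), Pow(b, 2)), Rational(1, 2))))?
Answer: Add(Rational(236590, 235271), Mul(Rational(-1, 2823252), Pow(4024970, Rational(1, 2)))) ≈ 1.0049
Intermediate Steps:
Mul(Add(2839710, Function('y')(1021, 1727)), Pow(Add(2954670, Mul(-1043, Add(1033, -907))), -1)) = Mul(Add(2839710, Add(-630, Mul(-1, Pow(Add(Pow(1021, 2), Pow(1727, 2)), Rational(1, 2))))), Pow(Add(2954670, Mul(-1043, Add(1033, -907))), -1)) = Mul(Add(2839710, Add(-630, Mul(-1, Pow(Add(1042441, 2982529), Rational(1, 2))))), Pow(Add(2954670, Mul(-1043, 126)), -1)) = Mul(Add(2839710, Add(-630, Mul(-1, Pow(4024970, Rational(1, 2))))), Pow(Add(2954670, -131418), -1)) = Mul(Add(2839080, Mul(-1, Pow(4024970, Rational(1, 2)))), Pow(2823252, -1)) = Mul(Add(2839080, Mul(-1, Pow(4024970, Rational(1, 2)))), Rational(1, 2823252)) = Add(Rational(236590, 235271), Mul(Rational(-1, 2823252), Pow(4024970, Rational(1, 2))))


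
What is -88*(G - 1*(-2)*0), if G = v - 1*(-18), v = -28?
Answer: 880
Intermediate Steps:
G = -10 (G = -28 - 1*(-18) = -28 + 18 = -10)
-88*(G - 1*(-2)*0) = -88*(-10 - 1*(-2)*0) = -88*(-10 + 2*0) = -88*(-10 + 0) = -88*(-10) = 880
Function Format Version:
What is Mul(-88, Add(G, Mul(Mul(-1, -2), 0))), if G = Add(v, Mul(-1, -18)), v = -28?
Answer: 880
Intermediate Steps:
G = -10 (G = Add(-28, Mul(-1, -18)) = Add(-28, 18) = -10)
Mul(-88, Add(G, Mul(Mul(-1, -2), 0))) = Mul(-88, Add(-10, Mul(Mul(-1, -2), 0))) = Mul(-88, Add(-10, Mul(2, 0))) = Mul(-88, Add(-10, 0)) = Mul(-88, -10) = 880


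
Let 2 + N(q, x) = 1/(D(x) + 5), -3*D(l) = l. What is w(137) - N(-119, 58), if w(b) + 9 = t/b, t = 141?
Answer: -34763/5891 ≈ -5.9010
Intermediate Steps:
D(l) = -l/3
N(q, x) = -2 + 1/(5 - x/3) (N(q, x) = -2 + 1/(-x/3 + 5) = -2 + 1/(5 - x/3))
w(b) = -9 + 141/b
w(137) - N(-119, 58) = (-9 + 141/137) - (27 - 2*58)/(-15 + 58) = (-9 + 141*(1/137)) - (27 - 116)/43 = (-9 + 141/137) - (-89)/43 = -1092/137 - 1*(-89/43) = -1092/137 + 89/43 = -34763/5891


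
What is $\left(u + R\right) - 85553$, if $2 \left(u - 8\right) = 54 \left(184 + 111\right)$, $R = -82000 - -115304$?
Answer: $-44276$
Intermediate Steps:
$R = 33304$ ($R = -82000 + 115304 = 33304$)
$u = 7973$ ($u = 8 + \frac{54 \left(184 + 111\right)}{2} = 8 + \frac{54 \cdot 295}{2} = 8 + \frac{1}{2} \cdot 15930 = 8 + 7965 = 7973$)
$\left(u + R\right) - 85553 = \left(7973 + 33304\right) - 85553 = 41277 - 85553 = -44276$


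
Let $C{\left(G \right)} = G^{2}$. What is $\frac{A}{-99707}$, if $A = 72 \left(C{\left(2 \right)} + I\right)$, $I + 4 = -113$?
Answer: $\frac{8136}{99707} \approx 0.081599$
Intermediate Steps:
$I = -117$ ($I = -4 - 113 = -117$)
$A = -8136$ ($A = 72 \left(2^{2} - 117\right) = 72 \left(4 - 117\right) = 72 \left(-113\right) = -8136$)
$\frac{A}{-99707} = - \frac{8136}{-99707} = \left(-8136\right) \left(- \frac{1}{99707}\right) = \frac{8136}{99707}$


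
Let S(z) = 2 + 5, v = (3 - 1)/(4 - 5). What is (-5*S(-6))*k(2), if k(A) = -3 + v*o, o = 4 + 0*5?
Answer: 385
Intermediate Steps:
o = 4 (o = 4 + 0 = 4)
v = -2 (v = 2/(-1) = 2*(-1) = -2)
k(A) = -11 (k(A) = -3 - 2*4 = -3 - 8 = -11)
S(z) = 7
(-5*S(-6))*k(2) = -5*7*(-11) = -35*(-11) = 385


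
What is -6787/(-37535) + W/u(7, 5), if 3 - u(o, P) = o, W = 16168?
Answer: -151709683/37535 ≈ -4041.8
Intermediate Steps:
u(o, P) = 3 - o
-6787/(-37535) + W/u(7, 5) = -6787/(-37535) + 16168/(3 - 1*7) = -6787*(-1/37535) + 16168/(3 - 7) = 6787/37535 + 16168/(-4) = 6787/37535 + 16168*(-1/4) = 6787/37535 - 4042 = -151709683/37535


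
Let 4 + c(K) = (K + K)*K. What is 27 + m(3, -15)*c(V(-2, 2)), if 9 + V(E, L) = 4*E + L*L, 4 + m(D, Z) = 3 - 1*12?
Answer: -4315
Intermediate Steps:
m(D, Z) = -13 (m(D, Z) = -4 + (3 - 1*12) = -4 + (3 - 12) = -4 - 9 = -13)
V(E, L) = -9 + L**2 + 4*E (V(E, L) = -9 + (4*E + L*L) = -9 + (4*E + L**2) = -9 + (L**2 + 4*E) = -9 + L**2 + 4*E)
c(K) = -4 + 2*K**2 (c(K) = -4 + (K + K)*K = -4 + (2*K)*K = -4 + 2*K**2)
27 + m(3, -15)*c(V(-2, 2)) = 27 - 13*(-4 + 2*(-9 + 2**2 + 4*(-2))**2) = 27 - 13*(-4 + 2*(-9 + 4 - 8)**2) = 27 - 13*(-4 + 2*(-13)**2) = 27 - 13*(-4 + 2*169) = 27 - 13*(-4 + 338) = 27 - 13*334 = 27 - 4342 = -4315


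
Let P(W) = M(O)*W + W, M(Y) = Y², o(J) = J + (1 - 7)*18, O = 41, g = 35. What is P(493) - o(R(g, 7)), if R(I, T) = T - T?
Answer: 829334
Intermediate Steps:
R(I, T) = 0
o(J) = -108 + J (o(J) = J - 6*18 = J - 108 = -108 + J)
P(W) = 1682*W (P(W) = 41²*W + W = 1681*W + W = 1682*W)
P(493) - o(R(g, 7)) = 1682*493 - (-108 + 0) = 829226 - 1*(-108) = 829226 + 108 = 829334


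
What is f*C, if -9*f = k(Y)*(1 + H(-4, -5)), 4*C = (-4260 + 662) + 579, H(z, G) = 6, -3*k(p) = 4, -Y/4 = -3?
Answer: -21133/27 ≈ -782.70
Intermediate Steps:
Y = 12 (Y = -4*(-3) = 12)
k(p) = -4/3 (k(p) = -⅓*4 = -4/3)
C = -3019/4 (C = ((-4260 + 662) + 579)/4 = (-3598 + 579)/4 = (¼)*(-3019) = -3019/4 ≈ -754.75)
f = 28/27 (f = -(-4)*(1 + 6)/27 = -(-4)*7/27 = -⅑*(-28/3) = 28/27 ≈ 1.0370)
f*C = (28/27)*(-3019/4) = -21133/27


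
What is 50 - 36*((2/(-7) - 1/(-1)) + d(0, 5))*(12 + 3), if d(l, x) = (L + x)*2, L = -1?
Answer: -32590/7 ≈ -4655.7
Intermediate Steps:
d(l, x) = -2 + 2*x (d(l, x) = (-1 + x)*2 = -2 + 2*x)
50 - 36*((2/(-7) - 1/(-1)) + d(0, 5))*(12 + 3) = 50 - 36*((2/(-7) - 1/(-1)) + (-2 + 2*5))*(12 + 3) = 50 - 36*((2*(-⅐) - 1*(-1)) + (-2 + 10))*15 = 50 - 36*((-2/7 + 1) + 8)*15 = 50 - 36*(5/7 + 8)*15 = 50 - 2196*15/7 = 50 - 36*915/7 = 50 - 32940/7 = -32590/7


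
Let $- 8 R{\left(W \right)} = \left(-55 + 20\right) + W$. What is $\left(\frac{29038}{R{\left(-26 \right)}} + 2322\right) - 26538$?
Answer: $- \frac{1244872}{61} \approx -20408.0$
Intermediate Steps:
$R{\left(W \right)} = \frac{35}{8} - \frac{W}{8}$ ($R{\left(W \right)} = - \frac{\left(-55 + 20\right) + W}{8} = - \frac{-35 + W}{8} = \frac{35}{8} - \frac{W}{8}$)
$\left(\frac{29038}{R{\left(-26 \right)}} + 2322\right) - 26538 = \left(\frac{29038}{\frac{35}{8} - - \frac{13}{4}} + 2322\right) - 26538 = \left(\frac{29038}{\frac{35}{8} + \frac{13}{4}} + 2322\right) - 26538 = \left(\frac{29038}{\frac{61}{8}} + 2322\right) - 26538 = \left(29038 \cdot \frac{8}{61} + 2322\right) - 26538 = \left(\frac{232304}{61} + 2322\right) - 26538 = \frac{373946}{61} - 26538 = - \frac{1244872}{61}$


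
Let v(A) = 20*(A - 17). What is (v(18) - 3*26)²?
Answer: 3364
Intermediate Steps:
v(A) = -340 + 20*A (v(A) = 20*(-17 + A) = -340 + 20*A)
(v(18) - 3*26)² = ((-340 + 20*18) - 3*26)² = ((-340 + 360) - 78)² = (20 - 78)² = (-58)² = 3364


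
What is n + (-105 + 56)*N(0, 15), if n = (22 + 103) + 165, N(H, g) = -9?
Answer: 731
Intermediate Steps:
n = 290 (n = 125 + 165 = 290)
n + (-105 + 56)*N(0, 15) = 290 + (-105 + 56)*(-9) = 290 - 49*(-9) = 290 + 441 = 731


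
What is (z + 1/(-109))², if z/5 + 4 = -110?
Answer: 3860261161/11881 ≈ 3.2491e+5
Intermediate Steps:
z = -570 (z = -20 + 5*(-110) = -20 - 550 = -570)
(z + 1/(-109))² = (-570 + 1/(-109))² = (-570 - 1/109)² = (-62131/109)² = 3860261161/11881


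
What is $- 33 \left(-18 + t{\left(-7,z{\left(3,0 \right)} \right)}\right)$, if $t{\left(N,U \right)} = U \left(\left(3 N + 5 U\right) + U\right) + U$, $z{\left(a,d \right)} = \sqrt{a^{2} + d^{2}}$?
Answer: $792$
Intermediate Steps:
$t{\left(N,U \right)} = U + U \left(3 N + 6 U\right)$ ($t{\left(N,U \right)} = U \left(3 N + 6 U\right) + U = U + U \left(3 N + 6 U\right)$)
$- 33 \left(-18 + t{\left(-7,z{\left(3,0 \right)} \right)}\right) = - 33 \left(-18 + \sqrt{3^{2} + 0^{2}} \left(1 + 3 \left(-7\right) + 6 \sqrt{3^{2} + 0^{2}}\right)\right) = - 33 \left(-18 + \sqrt{9 + 0} \left(1 - 21 + 6 \sqrt{9 + 0}\right)\right) = - 33 \left(-18 + \sqrt{9} \left(1 - 21 + 6 \sqrt{9}\right)\right) = - 33 \left(-18 + 3 \left(1 - 21 + 6 \cdot 3\right)\right) = - 33 \left(-18 + 3 \left(1 - 21 + 18\right)\right) = - 33 \left(-18 + 3 \left(-2\right)\right) = - 33 \left(-18 - 6\right) = \left(-33\right) \left(-24\right) = 792$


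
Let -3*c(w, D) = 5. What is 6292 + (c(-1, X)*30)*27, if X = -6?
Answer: 4942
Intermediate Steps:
c(w, D) = -5/3 (c(w, D) = -⅓*5 = -5/3)
6292 + (c(-1, X)*30)*27 = 6292 - 5/3*30*27 = 6292 - 50*27 = 6292 - 1350 = 4942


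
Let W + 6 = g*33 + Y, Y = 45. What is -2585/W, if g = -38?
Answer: 517/243 ≈ 2.1276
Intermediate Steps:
W = -1215 (W = -6 + (-38*33 + 45) = -6 + (-1254 + 45) = -6 - 1209 = -1215)
-2585/W = -2585/(-1215) = -2585*(-1/1215) = 517/243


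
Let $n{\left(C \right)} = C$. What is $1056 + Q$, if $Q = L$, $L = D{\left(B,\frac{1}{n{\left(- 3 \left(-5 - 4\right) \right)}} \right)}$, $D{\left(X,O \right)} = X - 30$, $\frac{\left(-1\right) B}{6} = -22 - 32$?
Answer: $1350$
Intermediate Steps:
$B = 324$ ($B = - 6 \left(-22 - 32\right) = \left(-6\right) \left(-54\right) = 324$)
$D{\left(X,O \right)} = -30 + X$
$L = 294$ ($L = -30 + 324 = 294$)
$Q = 294$
$1056 + Q = 1056 + 294 = 1350$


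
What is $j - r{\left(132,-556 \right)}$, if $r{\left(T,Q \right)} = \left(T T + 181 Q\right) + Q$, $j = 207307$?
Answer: $291075$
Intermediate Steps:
$r{\left(T,Q \right)} = T^{2} + 182 Q$ ($r{\left(T,Q \right)} = \left(T^{2} + 181 Q\right) + Q = T^{2} + 182 Q$)
$j - r{\left(132,-556 \right)} = 207307 - \left(132^{2} + 182 \left(-556\right)\right) = 207307 - \left(17424 - 101192\right) = 207307 - -83768 = 207307 + 83768 = 291075$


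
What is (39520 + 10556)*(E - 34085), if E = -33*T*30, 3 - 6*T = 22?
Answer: -1549852200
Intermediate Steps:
T = -19/6 (T = ½ - ⅙*22 = ½ - 11/3 = -19/6 ≈ -3.1667)
E = 3135 (E = -33*(-19/6)*30 = (209/2)*30 = 3135)
(39520 + 10556)*(E - 34085) = (39520 + 10556)*(3135 - 34085) = 50076*(-30950) = -1549852200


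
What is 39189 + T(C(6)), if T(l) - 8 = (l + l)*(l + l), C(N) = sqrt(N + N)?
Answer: 39245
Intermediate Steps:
C(N) = sqrt(2)*sqrt(N) (C(N) = sqrt(2*N) = sqrt(2)*sqrt(N))
T(l) = 8 + 4*l**2 (T(l) = 8 + (l + l)*(l + l) = 8 + (2*l)*(2*l) = 8 + 4*l**2)
39189 + T(C(6)) = 39189 + (8 + 4*(sqrt(2)*sqrt(6))**2) = 39189 + (8 + 4*(2*sqrt(3))**2) = 39189 + (8 + 4*12) = 39189 + (8 + 48) = 39189 + 56 = 39245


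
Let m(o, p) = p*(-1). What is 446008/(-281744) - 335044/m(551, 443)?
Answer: 11774881899/15601574 ≈ 754.72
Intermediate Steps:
m(o, p) = -p
446008/(-281744) - 335044/m(551, 443) = 446008/(-281744) - 335044/((-1*443)) = 446008*(-1/281744) - 335044/(-443) = -55751/35218 - 335044*(-1/443) = -55751/35218 + 335044/443 = 11774881899/15601574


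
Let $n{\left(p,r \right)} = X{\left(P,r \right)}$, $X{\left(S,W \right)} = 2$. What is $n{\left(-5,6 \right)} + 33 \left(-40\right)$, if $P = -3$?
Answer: $-1318$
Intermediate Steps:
$n{\left(p,r \right)} = 2$
$n{\left(-5,6 \right)} + 33 \left(-40\right) = 2 + 33 \left(-40\right) = 2 - 1320 = -1318$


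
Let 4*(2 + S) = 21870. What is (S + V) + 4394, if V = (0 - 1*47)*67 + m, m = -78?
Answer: 13265/2 ≈ 6632.5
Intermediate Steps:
S = 10931/2 (S = -2 + (1/4)*21870 = -2 + 10935/2 = 10931/2 ≈ 5465.5)
V = -3227 (V = (0 - 1*47)*67 - 78 = (0 - 47)*67 - 78 = -47*67 - 78 = -3149 - 78 = -3227)
(S + V) + 4394 = (10931/2 - 3227) + 4394 = 4477/2 + 4394 = 13265/2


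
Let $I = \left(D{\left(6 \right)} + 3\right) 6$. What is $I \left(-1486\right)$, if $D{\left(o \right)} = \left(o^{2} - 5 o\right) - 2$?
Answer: $-62412$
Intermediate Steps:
$D{\left(o \right)} = -2 + o^{2} - 5 o$
$I = 42$ ($I = \left(\left(-2 + 6^{2} - 30\right) + 3\right) 6 = \left(\left(-2 + 36 - 30\right) + 3\right) 6 = \left(4 + 3\right) 6 = 7 \cdot 6 = 42$)
$I \left(-1486\right) = 42 \left(-1486\right) = -62412$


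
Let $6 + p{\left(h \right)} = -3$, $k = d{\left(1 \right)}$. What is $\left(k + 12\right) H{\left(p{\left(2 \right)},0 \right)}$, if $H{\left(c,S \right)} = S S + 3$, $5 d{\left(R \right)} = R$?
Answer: $\frac{183}{5} \approx 36.6$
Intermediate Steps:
$d{\left(R \right)} = \frac{R}{5}$
$k = \frac{1}{5}$ ($k = \frac{1}{5} \cdot 1 = \frac{1}{5} \approx 0.2$)
$p{\left(h \right)} = -9$ ($p{\left(h \right)} = -6 - 3 = -9$)
$H{\left(c,S \right)} = 3 + S^{2}$ ($H{\left(c,S \right)} = S^{2} + 3 = 3 + S^{2}$)
$\left(k + 12\right) H{\left(p{\left(2 \right)},0 \right)} = \left(\frac{1}{5} + 12\right) \left(3 + 0^{2}\right) = \frac{61 \left(3 + 0\right)}{5} = \frac{61}{5} \cdot 3 = \frac{183}{5}$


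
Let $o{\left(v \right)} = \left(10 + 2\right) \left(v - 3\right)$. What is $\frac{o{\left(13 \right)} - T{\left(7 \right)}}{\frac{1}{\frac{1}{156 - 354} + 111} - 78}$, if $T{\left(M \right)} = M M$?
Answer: $- \frac{1560367}{1714008} \approx -0.91036$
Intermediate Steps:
$T{\left(M \right)} = M^{2}$
$o{\left(v \right)} = -36 + 12 v$ ($o{\left(v \right)} = 12 \left(-3 + v\right) = -36 + 12 v$)
$\frac{o{\left(13 \right)} - T{\left(7 \right)}}{\frac{1}{\frac{1}{156 - 354} + 111} - 78} = \frac{\left(-36 + 12 \cdot 13\right) - 7^{2}}{\frac{1}{\frac{1}{156 - 354} + 111} - 78} = \frac{\left(-36 + 156\right) - 49}{\frac{1}{\frac{1}{-198} + 111} - 78} = \frac{120 - 49}{\frac{1}{- \frac{1}{198} + 111} - 78} = \frac{71}{\frac{1}{\frac{21977}{198}} - 78} = \frac{71}{\frac{198}{21977} - 78} = \frac{71}{- \frac{1714008}{21977}} = 71 \left(- \frac{21977}{1714008}\right) = - \frac{1560367}{1714008}$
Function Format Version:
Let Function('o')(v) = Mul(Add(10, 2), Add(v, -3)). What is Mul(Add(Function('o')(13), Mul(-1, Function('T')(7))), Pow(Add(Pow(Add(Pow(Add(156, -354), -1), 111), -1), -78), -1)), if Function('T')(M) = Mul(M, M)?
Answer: Rational(-1560367, 1714008) ≈ -0.91036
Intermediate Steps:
Function('T')(M) = Pow(M, 2)
Function('o')(v) = Add(-36, Mul(12, v)) (Function('o')(v) = Mul(12, Add(-3, v)) = Add(-36, Mul(12, v)))
Mul(Add(Function('o')(13), Mul(-1, Function('T')(7))), Pow(Add(Pow(Add(Pow(Add(156, -354), -1), 111), -1), -78), -1)) = Mul(Add(Add(-36, Mul(12, 13)), Mul(-1, Pow(7, 2))), Pow(Add(Pow(Add(Pow(Add(156, -354), -1), 111), -1), -78), -1)) = Mul(Add(Add(-36, 156), Mul(-1, 49)), Pow(Add(Pow(Add(Pow(-198, -1), 111), -1), -78), -1)) = Mul(Add(120, -49), Pow(Add(Pow(Add(Rational(-1, 198), 111), -1), -78), -1)) = Mul(71, Pow(Add(Pow(Rational(21977, 198), -1), -78), -1)) = Mul(71, Pow(Add(Rational(198, 21977), -78), -1)) = Mul(71, Pow(Rational(-1714008, 21977), -1)) = Mul(71, Rational(-21977, 1714008)) = Rational(-1560367, 1714008)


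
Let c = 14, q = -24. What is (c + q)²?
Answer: 100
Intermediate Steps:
(c + q)² = (14 - 24)² = (-10)² = 100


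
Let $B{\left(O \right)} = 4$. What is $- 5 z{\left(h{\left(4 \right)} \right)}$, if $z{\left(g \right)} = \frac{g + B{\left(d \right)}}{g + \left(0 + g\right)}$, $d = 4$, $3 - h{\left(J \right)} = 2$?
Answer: $- \frac{25}{2} \approx -12.5$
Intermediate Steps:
$h{\left(J \right)} = 1$ ($h{\left(J \right)} = 3 - 2 = 1$)
$z{\left(g \right)} = \frac{4 + g}{2 g}$ ($z{\left(g \right)} = \frac{g + 4}{g + \left(0 + g\right)} = \frac{4 + g}{g + g} = \frac{4 + g}{2 g}$)
$- 5 z{\left(h{\left(4 \right)} \right)} = - 5 \frac{4 + 1}{2 \cdot 1} = - 5 \cdot \frac{1}{2} \cdot 1 \cdot 5 = \left(-5\right) \frac{5}{2} = - \frac{25}{2}$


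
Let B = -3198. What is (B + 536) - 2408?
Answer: -5070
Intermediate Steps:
(B + 536) - 2408 = (-3198 + 536) - 2408 = -2662 - 2408 = -5070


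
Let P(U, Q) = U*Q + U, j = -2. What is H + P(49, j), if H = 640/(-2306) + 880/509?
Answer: -27905213/586877 ≈ -47.549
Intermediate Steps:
H = 851760/586877 (H = 640*(-1/2306) + 880*(1/509) = -320/1153 + 880/509 = 851760/586877 ≈ 1.4513)
P(U, Q) = U + Q*U (P(U, Q) = Q*U + U = U + Q*U)
H + P(49, j) = 851760/586877 + 49*(1 - 2) = 851760/586877 + 49*(-1) = 851760/586877 - 49 = -27905213/586877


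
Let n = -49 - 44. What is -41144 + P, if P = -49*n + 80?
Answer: -36507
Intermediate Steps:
n = -93
P = 4637 (P = -49*(-93) + 80 = 4557 + 80 = 4637)
-41144 + P = -41144 + 4637 = -36507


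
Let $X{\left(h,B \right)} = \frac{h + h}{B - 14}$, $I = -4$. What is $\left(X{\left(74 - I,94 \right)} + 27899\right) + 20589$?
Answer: $\frac{969799}{20} \approx 48490.0$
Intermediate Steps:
$X{\left(h,B \right)} = \frac{2 h}{-14 + B}$
$\left(X{\left(74 - I,94 \right)} + 27899\right) + 20589 = \left(\frac{2 \left(74 - -4\right)}{-14 + 94} + 27899\right) + 20589 = \left(\frac{2 \left(74 + 4\right)}{80} + 27899\right) + 20589 = \left(2 \cdot 78 \cdot \frac{1}{80} + 27899\right) + 20589 = \left(\frac{39}{20} + 27899\right) + 20589 = \frac{558019}{20} + 20589 = \frac{969799}{20}$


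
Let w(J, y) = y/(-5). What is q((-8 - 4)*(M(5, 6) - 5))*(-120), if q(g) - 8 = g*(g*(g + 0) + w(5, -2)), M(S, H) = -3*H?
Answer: -2522963328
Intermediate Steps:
w(J, y) = -y/5 (w(J, y) = y*(-⅕) = -y/5)
q(g) = 8 + g*(⅖ + g²) (q(g) = 8 + g*(g*(g + 0) - ⅕*(-2)) = 8 + g*(g*g + ⅖) = 8 + g*(g² + ⅖) = 8 + g*(⅖ + g²))
q((-8 - 4)*(M(5, 6) - 5))*(-120) = (8 + ((-8 - 4)*(-3*6 - 5))³ + 2*((-8 - 4)*(-3*6 - 5))/5)*(-120) = (8 + (-12*(-18 - 5))³ + 2*(-12*(-18 - 5))/5)*(-120) = (8 + (-12*(-23))³ + 2*(-12*(-23))/5)*(-120) = (8 + 276³ + (⅖)*276)*(-120) = (8 + 21024576 + 552/5)*(-120) = (105123472/5)*(-120) = -2522963328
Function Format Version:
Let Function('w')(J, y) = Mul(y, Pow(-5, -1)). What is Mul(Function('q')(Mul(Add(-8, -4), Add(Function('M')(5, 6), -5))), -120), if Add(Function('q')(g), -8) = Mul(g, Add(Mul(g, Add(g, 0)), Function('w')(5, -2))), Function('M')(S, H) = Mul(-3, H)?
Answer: -2522963328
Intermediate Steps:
Function('w')(J, y) = Mul(Rational(-1, 5), y) (Function('w')(J, y) = Mul(y, Rational(-1, 5)) = Mul(Rational(-1, 5), y))
Function('q')(g) = Add(8, Mul(g, Add(Rational(2, 5), Pow(g, 2)))) (Function('q')(g) = Add(8, Mul(g, Add(Mul(g, Add(g, 0)), Mul(Rational(-1, 5), -2)))) = Add(8, Mul(g, Add(Mul(g, g), Rational(2, 5)))) = Add(8, Mul(g, Add(Pow(g, 2), Rational(2, 5)))) = Add(8, Mul(g, Add(Rational(2, 5), Pow(g, 2)))))
Mul(Function('q')(Mul(Add(-8, -4), Add(Function('M')(5, 6), -5))), -120) = Mul(Add(8, Pow(Mul(Add(-8, -4), Add(Mul(-3, 6), -5)), 3), Mul(Rational(2, 5), Mul(Add(-8, -4), Add(Mul(-3, 6), -5)))), -120) = Mul(Add(8, Pow(Mul(-12, Add(-18, -5)), 3), Mul(Rational(2, 5), Mul(-12, Add(-18, -5)))), -120) = Mul(Add(8, Pow(Mul(-12, -23), 3), Mul(Rational(2, 5), Mul(-12, -23))), -120) = Mul(Add(8, Pow(276, 3), Mul(Rational(2, 5), 276)), -120) = Mul(Add(8, 21024576, Rational(552, 5)), -120) = Mul(Rational(105123472, 5), -120) = -2522963328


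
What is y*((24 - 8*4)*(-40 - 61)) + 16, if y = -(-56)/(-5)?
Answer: -45168/5 ≈ -9033.6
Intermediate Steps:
y = -56/5 (y = -(-56)*(-1)/5 = -7*8/5 = -56/5 ≈ -11.200)
y*((24 - 8*4)*(-40 - 61)) + 16 = -56*(24 - 8*4)*(-40 - 61)/5 + 16 = -56*(24 - 32)*(-101)/5 + 16 = -(-448)*(-101)/5 + 16 = -56/5*808 + 16 = -45248/5 + 16 = -45168/5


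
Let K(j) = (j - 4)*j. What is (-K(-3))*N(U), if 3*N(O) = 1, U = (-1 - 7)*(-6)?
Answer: -7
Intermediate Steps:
U = 48 (U = -8*(-6) = 48)
N(O) = ⅓ (N(O) = (⅓)*1 = ⅓)
K(j) = j*(-4 + j) (K(j) = (-4 + j)*j = j*(-4 + j))
(-K(-3))*N(U) = -(-3)*(-4 - 3)*(⅓) = -(-3)*(-7)*(⅓) = -1*21*(⅓) = -21*⅓ = -7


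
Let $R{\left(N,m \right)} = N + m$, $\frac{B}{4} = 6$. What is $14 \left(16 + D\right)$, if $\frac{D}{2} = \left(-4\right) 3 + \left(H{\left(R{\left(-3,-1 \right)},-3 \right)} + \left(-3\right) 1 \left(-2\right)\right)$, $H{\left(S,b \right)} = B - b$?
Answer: $812$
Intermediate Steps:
$B = 24$ ($B = 4 \cdot 6 = 24$)
$H{\left(S,b \right)} = 24 - b$
$D = 42$ ($D = 2 \left(\left(-4\right) 3 + \left(\left(24 - -3\right) + \left(-3\right) 1 \left(-2\right)\right)\right) = 2 \left(-12 + \left(\left(24 + 3\right) - -6\right)\right) = 2 \left(-12 + \left(27 + 6\right)\right) = 2 \left(-12 + 33\right) = 2 \cdot 21 = 42$)
$14 \left(16 + D\right) = 14 \left(16 + 42\right) = 14 \cdot 58 = 812$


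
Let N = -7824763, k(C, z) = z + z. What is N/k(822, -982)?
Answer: 7824763/1964 ≈ 3984.1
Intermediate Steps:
k(C, z) = 2*z
N/k(822, -982) = -7824763/(2*(-982)) = -7824763/(-1964) = -7824763*(-1/1964) = 7824763/1964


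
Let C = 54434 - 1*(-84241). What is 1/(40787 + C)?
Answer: 1/179462 ≈ 5.5722e-6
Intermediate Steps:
C = 138675 (C = 54434 + 84241 = 138675)
1/(40787 + C) = 1/(40787 + 138675) = 1/179462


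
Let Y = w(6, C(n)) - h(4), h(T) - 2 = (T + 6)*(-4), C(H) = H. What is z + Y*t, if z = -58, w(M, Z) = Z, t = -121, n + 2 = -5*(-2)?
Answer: -5624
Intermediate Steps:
n = 8 (n = -2 - 5*(-2) = -2 + 10 = 8)
h(T) = -22 - 4*T (h(T) = 2 + (T + 6)*(-4) = 2 + (6 + T)*(-4) = 2 + (-24 - 4*T) = -22 - 4*T)
Y = 46 (Y = 8 - (-22 - 4*4) = 8 - (-22 - 16) = 8 - 1*(-38) = 8 + 38 = 46)
z + Y*t = -58 + 46*(-121) = -58 - 5566 = -5624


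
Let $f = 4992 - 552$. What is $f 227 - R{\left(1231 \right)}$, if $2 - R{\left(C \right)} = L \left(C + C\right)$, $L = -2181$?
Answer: $-4361744$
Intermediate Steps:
$f = 4440$ ($f = 4992 - 552 = 4440$)
$R{\left(C \right)} = 2 + 4362 C$ ($R{\left(C \right)} = 2 - - 2181 \left(C + C\right) = 2 - - 2181 \cdot 2 C = 2 - - 4362 C = 2 + 4362 C$)
$f 227 - R{\left(1231 \right)} = 4440 \cdot 227 - \left(2 + 4362 \cdot 1231\right) = 1007880 - \left(2 + 5369622\right) = 1007880 - 5369624 = -4361744$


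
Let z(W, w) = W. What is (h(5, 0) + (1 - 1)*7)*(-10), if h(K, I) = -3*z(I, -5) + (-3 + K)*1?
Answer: -20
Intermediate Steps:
h(K, I) = -3 + K - 3*I (h(K, I) = -3*I + (-3 + K)*1 = -3*I + (-3 + K) = -3 + K - 3*I)
(h(5, 0) + (1 - 1)*7)*(-10) = ((-3 + 5 - 3*0) + (1 - 1)*7)*(-10) = ((-3 + 5 + 0) + 0*7)*(-10) = (2 + 0)*(-10) = 2*(-10) = -20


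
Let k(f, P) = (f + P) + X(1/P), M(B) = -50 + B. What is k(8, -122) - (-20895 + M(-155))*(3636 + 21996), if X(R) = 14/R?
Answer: 540833378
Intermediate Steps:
k(f, P) = f + 15*P (k(f, P) = (f + P) + 14/(1/P) = (P + f) + 14*P = f + 15*P)
k(8, -122) - (-20895 + M(-155))*(3636 + 21996) = (8 + 15*(-122)) - (-20895 + (-50 - 155))*(3636 + 21996) = (8 - 1830) - (-20895 - 205)*25632 = -1822 - (-21100)*25632 = -1822 - 1*(-540835200) = -1822 + 540835200 = 540833378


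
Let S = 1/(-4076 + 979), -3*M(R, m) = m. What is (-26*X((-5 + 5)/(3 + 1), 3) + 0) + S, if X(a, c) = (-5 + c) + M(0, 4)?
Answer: 805217/9291 ≈ 86.666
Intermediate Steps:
M(R, m) = -m/3
X(a, c) = -19/3 + c (X(a, c) = (-5 + c) - ⅓*4 = (-5 + c) - 4/3 = -19/3 + c)
S = -1/3097 (S = 1/(-3097) = -1/3097 ≈ -0.00032289)
(-26*X((-5 + 5)/(3 + 1), 3) + 0) + S = (-26*(-19/3 + 3) + 0) - 1/3097 = (-26*(-10/3) + 0) - 1/3097 = (260/3 + 0) - 1/3097 = 260/3 - 1/3097 = 805217/9291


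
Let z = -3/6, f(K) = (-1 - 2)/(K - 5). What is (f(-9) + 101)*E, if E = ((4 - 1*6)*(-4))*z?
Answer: -2834/7 ≈ -404.86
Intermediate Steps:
f(K) = -3/(-5 + K)
z = -½ (z = -3*⅙ = -½ ≈ -0.50000)
E = -4 (E = ((4 - 1*6)*(-4))*(-½) = ((4 - 6)*(-4))*(-½) = -2*(-4)*(-½) = 8*(-½) = -4)
(f(-9) + 101)*E = (-3/(-5 - 9) + 101)*(-4) = (-3/(-14) + 101)*(-4) = (-3*(-1/14) + 101)*(-4) = (3/14 + 101)*(-4) = (1417/14)*(-4) = -2834/7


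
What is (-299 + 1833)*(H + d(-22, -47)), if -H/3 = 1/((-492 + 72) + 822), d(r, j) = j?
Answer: -4831333/67 ≈ -72110.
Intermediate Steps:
H = -1/134 (H = -3/((-492 + 72) + 822) = -3/(-420 + 822) = -3/402 = -3*1/402 = -1/134 ≈ -0.0074627)
(-299 + 1833)*(H + d(-22, -47)) = (-299 + 1833)*(-1/134 - 47) = 1534*(-6299/134) = -4831333/67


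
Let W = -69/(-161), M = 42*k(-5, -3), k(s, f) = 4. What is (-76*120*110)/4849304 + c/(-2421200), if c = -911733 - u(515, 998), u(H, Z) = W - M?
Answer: 871285642077/5136746494600 ≈ 0.16962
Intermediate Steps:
M = 168 (M = 42*4 = 168)
W = 3/7 (W = -69*(-1/161) = 3/7 ≈ 0.42857)
u(H, Z) = -1173/7 (u(H, Z) = 3/7 - 1*168 = 3/7 - 168 = -1173/7)
c = -6380958/7 (c = -911733 - 1*(-1173/7) = -911733 + 1173/7 = -6380958/7 ≈ -9.1157e+5)
(-76*120*110)/4849304 + c/(-2421200) = (-76*120*110)/4849304 - 6380958/7/(-2421200) = -9120*110*(1/4849304) - 6380958/7*(-1/2421200) = -1003200*1/4849304 + 3190479/8474200 = -125400/606163 + 3190479/8474200 = 871285642077/5136746494600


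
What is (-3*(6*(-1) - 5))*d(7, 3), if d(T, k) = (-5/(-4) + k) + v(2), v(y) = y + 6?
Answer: 1617/4 ≈ 404.25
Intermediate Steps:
v(y) = 6 + y
d(T, k) = 37/4 + k (d(T, k) = (-5/(-4) + k) + (6 + 2) = (-5*(-¼) + k) + 8 = (5/4 + k) + 8 = 37/4 + k)
(-3*(6*(-1) - 5))*d(7, 3) = (-3*(6*(-1) - 5))*(37/4 + 3) = -3*(-6 - 5)*(49/4) = -3*(-11)*(49/4) = 33*(49/4) = 1617/4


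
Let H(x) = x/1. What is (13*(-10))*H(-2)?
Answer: 260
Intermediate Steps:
H(x) = x (H(x) = x*1 = x)
(13*(-10))*H(-2) = (13*(-10))*(-2) = -130*(-2) = 260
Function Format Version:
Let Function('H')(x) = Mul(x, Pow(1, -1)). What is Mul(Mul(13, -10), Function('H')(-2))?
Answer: 260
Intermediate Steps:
Function('H')(x) = x (Function('H')(x) = Mul(x, 1) = x)
Mul(Mul(13, -10), Function('H')(-2)) = Mul(Mul(13, -10), -2) = Mul(-130, -2) = 260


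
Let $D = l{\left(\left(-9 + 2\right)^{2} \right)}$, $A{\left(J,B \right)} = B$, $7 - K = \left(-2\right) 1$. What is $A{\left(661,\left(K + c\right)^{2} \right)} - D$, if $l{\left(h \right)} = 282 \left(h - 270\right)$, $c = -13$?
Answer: $62338$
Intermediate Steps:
$K = 9$ ($K = 7 - \left(-2\right) 1 = 7 - -2 = 7 + 2 = 9$)
$l{\left(h \right)} = -76140 + 282 h$ ($l{\left(h \right)} = 282 \left(-270 + h\right) = -76140 + 282 h$)
$D = -62322$ ($D = -76140 + 282 \left(-9 + 2\right)^{2} = -76140 + 282 \left(-7\right)^{2} = -76140 + 282 \cdot 49 = -76140 + 13818 = -62322$)
$A{\left(661,\left(K + c\right)^{2} \right)} - D = \left(9 - 13\right)^{2} - -62322 = \left(-4\right)^{2} + 62322 = 16 + 62322 = 62338$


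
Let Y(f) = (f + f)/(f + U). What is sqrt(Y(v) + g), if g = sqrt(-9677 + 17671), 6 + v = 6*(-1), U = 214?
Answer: sqrt(-1212 + 10201*sqrt(7994))/101 ≈ 9.4494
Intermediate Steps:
v = -12 (v = -6 + 6*(-1) = -6 - 6 = -12)
Y(f) = 2*f/(214 + f) (Y(f) = (f + f)/(f + 214) = (2*f)/(214 + f) = 2*f/(214 + f))
g = sqrt(7994) ≈ 89.409
sqrt(Y(v) + g) = sqrt(2*(-12)/(214 - 12) + sqrt(7994)) = sqrt(2*(-12)/202 + sqrt(7994)) = sqrt(2*(-12)*(1/202) + sqrt(7994)) = sqrt(-12/101 + sqrt(7994))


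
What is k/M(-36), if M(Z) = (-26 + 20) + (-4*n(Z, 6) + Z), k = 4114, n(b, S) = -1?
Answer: -2057/19 ≈ -108.26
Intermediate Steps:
M(Z) = -2 + Z (M(Z) = (-26 + 20) + (-4*(-1) + Z) = -6 + (4 + Z) = -2 + Z)
k/M(-36) = 4114/(-2 - 36) = 4114/(-38) = 4114*(-1/38) = -2057/19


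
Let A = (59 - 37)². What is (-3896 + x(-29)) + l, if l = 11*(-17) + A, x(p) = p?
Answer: -3628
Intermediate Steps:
A = 484 (A = 22² = 484)
l = 297 (l = 11*(-17) + 484 = -187 + 484 = 297)
(-3896 + x(-29)) + l = (-3896 - 29) + 297 = -3925 + 297 = -3628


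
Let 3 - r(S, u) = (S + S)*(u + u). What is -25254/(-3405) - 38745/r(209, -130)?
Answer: 870917919/123355205 ≈ 7.0602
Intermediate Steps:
r(S, u) = 3 - 4*S*u (r(S, u) = 3 - (S + S)*(u + u) = 3 - 2*S*2*u = 3 - 4*S*u)
-25254/(-3405) - 38745/r(209, -130) = -25254/(-3405) - 38745/(3 - 4*209*(-130)) = -25254*(-1/3405) - 38745/(3 + 108680) = 8418/1135 - 38745/108683 = 870917919/123355205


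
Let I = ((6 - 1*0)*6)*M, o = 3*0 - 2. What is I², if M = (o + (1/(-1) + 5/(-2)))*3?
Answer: 352836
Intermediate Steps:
o = -2 (o = 0 - 2 = -2)
M = -33/2 (M = (-2 + (1/(-1) + 5/(-2)))*3 = (-2 + (1*(-1) + 5*(-½)))*3 = (-2 + (-1 - 5/2))*3 = (-2 - 7/2)*3 = -11/2*3 = -33/2 ≈ -16.500)
I = -594 (I = ((6 - 1*0)*6)*(-33/2) = ((6 + 0)*6)*(-33/2) = (6*6)*(-33/2) = 36*(-33/2) = -594)
I² = (-594)² = 352836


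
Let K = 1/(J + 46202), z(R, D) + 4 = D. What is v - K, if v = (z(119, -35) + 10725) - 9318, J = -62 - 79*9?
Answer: 62146871/45429 ≈ 1368.0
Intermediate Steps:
J = -773 (J = -62 - 711 = -773)
z(R, D) = -4 + D
v = 1368 (v = ((-4 - 35) + 10725) - 9318 = (-39 + 10725) - 9318 = 10686 - 9318 = 1368)
K = 1/45429 (K = 1/(-773 + 46202) = 1/45429 ≈ 2.2012e-5)
v - K = 1368 - 1*1/45429 = 1368 - 1/45429 = 62146871/45429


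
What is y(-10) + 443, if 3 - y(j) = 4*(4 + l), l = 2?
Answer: 422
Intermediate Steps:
y(j) = -21 (y(j) = 3 - 4*(4 + 2) = 3 - 4*6 = 3 - 1*24 = 3 - 24 = -21)
y(-10) + 443 = -21 + 443 = 422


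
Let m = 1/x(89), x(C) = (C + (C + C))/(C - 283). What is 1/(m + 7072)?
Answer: 267/1888030 ≈ 0.00014142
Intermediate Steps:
x(C) = 3*C/(-283 + C) (x(C) = (C + 2*C)/(-283 + C) = (3*C)/(-283 + C) = 3*C/(-283 + C))
m = -194/267 (m = 1/(3*89/(-283 + 89)) = 1/(3*89/(-194)) = 1/(3*89*(-1/194)) = 1/(-267/194) = -194/267 ≈ -0.72659)
1/(m + 7072) = 1/(-194/267 + 7072) = 1/(1888030/267) = 267/1888030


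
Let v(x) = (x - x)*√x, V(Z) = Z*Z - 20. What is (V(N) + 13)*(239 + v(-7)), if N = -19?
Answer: 84606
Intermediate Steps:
V(Z) = -20 + Z² (V(Z) = Z² - 20 = -20 + Z²)
v(x) = 0 (v(x) = 0*√x = 0)
(V(N) + 13)*(239 + v(-7)) = ((-20 + (-19)²) + 13)*(239 + 0) = ((-20 + 361) + 13)*239 = (341 + 13)*239 = 354*239 = 84606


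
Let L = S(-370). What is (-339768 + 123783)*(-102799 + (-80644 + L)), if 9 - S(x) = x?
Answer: 39539078040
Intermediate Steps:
S(x) = 9 - x
L = 379 (L = 9 - 1*(-370) = 9 + 370 = 379)
(-339768 + 123783)*(-102799 + (-80644 + L)) = (-339768 + 123783)*(-102799 + (-80644 + 379)) = -215985*(-102799 - 80265) = -215985*(-183064) = 39539078040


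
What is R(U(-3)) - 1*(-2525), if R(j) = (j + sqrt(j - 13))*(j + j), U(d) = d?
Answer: 2543 - 24*I ≈ 2543.0 - 24.0*I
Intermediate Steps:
R(j) = 2*j*(j + sqrt(-13 + j)) (R(j) = (j + sqrt(-13 + j))*(2*j) = 2*j*(j + sqrt(-13 + j)))
R(U(-3)) - 1*(-2525) = 2*(-3)*(-3 + sqrt(-13 - 3)) - 1*(-2525) = 2*(-3)*(-3 + sqrt(-16)) + 2525 = 2*(-3)*(-3 + 4*I) + 2525 = (18 - 24*I) + 2525 = 2543 - 24*I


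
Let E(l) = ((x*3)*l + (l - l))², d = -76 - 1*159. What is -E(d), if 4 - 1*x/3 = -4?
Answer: -286286400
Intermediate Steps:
x = 24 (x = 12 - 3*(-4) = 12 + 12 = 24)
d = -235 (d = -76 - 159 = -235)
E(l) = 5184*l² (E(l) = ((24*3)*l + (l - l))² = (72*l + 0)² = (72*l)² = 5184*l²)
-E(d) = -5184*(-235)² = -5184*55225 = -1*286286400 = -286286400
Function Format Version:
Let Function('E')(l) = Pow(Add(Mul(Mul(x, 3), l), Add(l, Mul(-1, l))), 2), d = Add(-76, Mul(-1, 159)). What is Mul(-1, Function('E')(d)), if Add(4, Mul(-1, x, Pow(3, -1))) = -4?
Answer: -286286400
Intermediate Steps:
x = 24 (x = Add(12, Mul(-3, -4)) = Add(12, 12) = 24)
d = -235 (d = Add(-76, -159) = -235)
Function('E')(l) = Mul(5184, Pow(l, 2)) (Function('E')(l) = Pow(Add(Mul(Mul(24, 3), l), Add(l, Mul(-1, l))), 2) = Pow(Add(Mul(72, l), 0), 2) = Pow(Mul(72, l), 2) = Mul(5184, Pow(l, 2)))
Mul(-1, Function('E')(d)) = Mul(-1, Mul(5184, Pow(-235, 2))) = Mul(-1, Mul(5184, 55225)) = Mul(-1, 286286400) = -286286400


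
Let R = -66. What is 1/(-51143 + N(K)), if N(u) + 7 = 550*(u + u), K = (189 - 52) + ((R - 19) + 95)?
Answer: 1/110550 ≈ 9.0457e-6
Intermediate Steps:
K = 147 (K = (189 - 52) + ((-66 - 19) + 95) = 137 + (-85 + 95) = 137 + 10 = 147)
N(u) = -7 + 1100*u (N(u) = -7 + 550*(u + u) = -7 + 550*(2*u) = -7 + 1100*u)
1/(-51143 + N(K)) = 1/(-51143 + (-7 + 1100*147)) = 1/(-51143 + (-7 + 161700)) = 1/(-51143 + 161693) = 1/110550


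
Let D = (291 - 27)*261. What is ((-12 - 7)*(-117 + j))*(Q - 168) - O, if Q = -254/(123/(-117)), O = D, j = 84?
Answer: -932778/41 ≈ -22751.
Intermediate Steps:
D = 68904 (D = 264*261 = 68904)
O = 68904
Q = 9906/41 (Q = -254/(123*(-1/117)) = -254/(-41/39) = -254*(-39/41) = 9906/41 ≈ 241.61)
((-12 - 7)*(-117 + j))*(Q - 168) - O = ((-12 - 7)*(-117 + 84))*(9906/41 - 168) - 1*68904 = -19*(-33)*(3018/41) - 68904 = 627*(3018/41) - 68904 = 1892286/41 - 68904 = -932778/41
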